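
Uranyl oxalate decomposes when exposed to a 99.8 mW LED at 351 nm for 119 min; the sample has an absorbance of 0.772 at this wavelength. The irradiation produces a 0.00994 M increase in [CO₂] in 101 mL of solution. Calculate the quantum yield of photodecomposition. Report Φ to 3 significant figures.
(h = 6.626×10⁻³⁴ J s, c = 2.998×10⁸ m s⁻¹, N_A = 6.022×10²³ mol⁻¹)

Φ = 0.578

Product: (0.00994 M)(0.101 L) = 0.001004 mol.
Photon energy at 351 nm: hc/λ = (6.626×10⁻³⁴)(2.998×10⁸)/(351×10⁻⁹) = 5.659×10⁻¹⁹ J.
Energy delivered: (99.8 mW)(7140 s) = 712.6 J.
Photons incident: 712.6 / 5.659×10⁻¹⁹ = 1.259×10²¹, i.e. 1.259×10²¹/6.022×10²³ = 0.002091 mol.
Fraction absorbed: 1 − 10^(−0.772) = 0.8310.
Photons absorbed: 0.8310 × 0.002091 = 0.001738 mol.
Φ = 0.001004 mol / 0.001738 mol photons = 0.578.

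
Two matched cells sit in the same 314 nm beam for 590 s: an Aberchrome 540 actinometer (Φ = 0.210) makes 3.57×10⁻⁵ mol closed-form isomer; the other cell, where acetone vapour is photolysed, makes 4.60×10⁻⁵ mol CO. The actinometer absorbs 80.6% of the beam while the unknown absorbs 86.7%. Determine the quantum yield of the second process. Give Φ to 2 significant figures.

Φ = 0.25

Photons absorbed by the actinometer: 3.57×10⁻⁵ / 0.210 = 1.700×10⁻⁴ mol.
Incident flux: 1.700×10⁻⁴ / 0.806 = 2.109×10⁻⁴ einstein.
Absorbed by unknown: 0.867 × 2.109×10⁻⁴ = 1.829×10⁻⁴ mol.
Φ(unknown) = 4.60×10⁻⁵ / 1.829×10⁻⁴ = 0.25.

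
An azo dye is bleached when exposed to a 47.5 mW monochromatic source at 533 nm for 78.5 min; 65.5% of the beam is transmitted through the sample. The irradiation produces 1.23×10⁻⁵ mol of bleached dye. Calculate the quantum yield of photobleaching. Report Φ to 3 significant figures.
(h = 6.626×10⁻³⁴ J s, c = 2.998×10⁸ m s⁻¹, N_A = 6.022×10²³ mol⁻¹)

Φ = 0.0358

Photon energy at 533 nm: hc/λ = (6.626×10⁻³⁴)(2.998×10⁸)/(533×10⁻⁹) = 3.727×10⁻¹⁹ J.
Energy delivered: (47.5 mW)(4710 s) = 223.7 J.
Photons incident: 223.7 / 3.727×10⁻¹⁹ = 6.002×10²⁰, i.e. 6.002×10²⁰/6.022×10²³ = 9.967×10⁻⁴ mol.
Fraction absorbed: 1 − 65.5/100 = 0.3450.
Photons absorbed: 0.3450 × 9.967×10⁻⁴ = 3.439×10⁻⁴ mol.
Φ = 1.23×10⁻⁵ mol / 3.439×10⁻⁴ mol photons = 0.0358.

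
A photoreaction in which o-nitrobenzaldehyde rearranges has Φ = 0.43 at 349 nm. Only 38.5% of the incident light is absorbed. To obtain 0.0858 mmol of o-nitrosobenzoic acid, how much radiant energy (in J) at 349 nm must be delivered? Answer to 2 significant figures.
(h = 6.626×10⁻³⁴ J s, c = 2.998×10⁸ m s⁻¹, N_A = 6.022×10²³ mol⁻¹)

Product: 0.0858 mmol = 8.58×10⁻⁵ mol.
Photons that must be absorbed: 8.58×10⁻⁵ / 0.43 = 1.995×10⁻⁴ mol.
Incident photons needed: 1.995×10⁻⁴ / 0.385 = 5.182×10⁻⁴ mol.
Photon energy: hc/λ = 5.692×10⁻¹⁹ J; per mole, 3.428×10⁵ J mol⁻¹.
Energy required: 5.182×10⁻⁴ × 3.428×10⁵ = 180 J.

180 J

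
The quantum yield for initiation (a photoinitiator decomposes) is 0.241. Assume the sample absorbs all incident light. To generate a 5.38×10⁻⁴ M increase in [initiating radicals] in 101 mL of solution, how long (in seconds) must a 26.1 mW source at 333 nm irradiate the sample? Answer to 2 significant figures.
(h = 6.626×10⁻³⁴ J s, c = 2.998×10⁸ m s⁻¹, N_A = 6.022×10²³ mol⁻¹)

t ≈ 3100 s

Product: (5.38×10⁻⁴ M)(0.101 L) = 5.434×10⁻⁵ mol.
Photons that must be absorbed: 5.434×10⁻⁵ / 0.241 = 2.255×10⁻⁴ mol.
Photon energy: hc/λ = 5.965×10⁻¹⁹ J; per mole, 3.592×10⁵ J mol⁻¹.
Energy required: 2.255×10⁻⁴ × 3.592×10⁵ = 81.00 J.
Time: 81.00 J / 0.0261 W = 3100 s.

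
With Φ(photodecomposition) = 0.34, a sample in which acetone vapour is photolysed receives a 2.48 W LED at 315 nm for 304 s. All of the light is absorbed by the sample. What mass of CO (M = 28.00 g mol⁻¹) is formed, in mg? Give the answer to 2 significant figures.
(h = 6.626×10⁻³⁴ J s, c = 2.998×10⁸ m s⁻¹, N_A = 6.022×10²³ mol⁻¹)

Photon energy at 315 nm: hc/λ = (6.626×10⁻³⁴)(2.998×10⁸)/(315×10⁻⁹) = 6.306×10⁻¹⁹ J.
Energy delivered: (2.48 W)(304 s) = 753.9 J.
Photons incident: 753.9 / 6.306×10⁻¹⁹ = 1.196×10²¹, i.e. 1.196×10²¹/6.022×10²³ = 0.001986 mol.
Product: Φ × n_abs = 0.34 × 0.001986 = 6.752×10⁻⁴ mol.
Mass: 6.752×10⁻⁴ × 28.00 = 0.01891 g = 19 mg.

19 mg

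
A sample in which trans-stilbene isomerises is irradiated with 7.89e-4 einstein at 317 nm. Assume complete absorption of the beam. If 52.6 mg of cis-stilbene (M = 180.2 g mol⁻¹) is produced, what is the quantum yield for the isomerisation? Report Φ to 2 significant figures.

Φ = 0.37

Product: 52.6 mg / 180.2 g mol⁻¹ = 2.919e-4 mol.
Φ = 2.919e-4 mol / 7.89e-4 mol photons = 0.37.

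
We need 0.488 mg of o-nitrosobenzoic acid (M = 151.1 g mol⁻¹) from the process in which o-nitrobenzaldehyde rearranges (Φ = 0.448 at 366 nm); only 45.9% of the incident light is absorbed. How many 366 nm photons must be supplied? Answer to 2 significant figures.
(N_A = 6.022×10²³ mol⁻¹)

Product: 0.488 mg / 151.1 g mol⁻¹ = 3.230×10⁻⁶ mol.
Photons that must be absorbed: 3.230×10⁻⁶ / 0.448 = 7.210×10⁻⁶ mol.
Incident photons needed: 7.210×10⁻⁶ / 0.459 = 1.571×10⁻⁵ mol.
Photon count: 1.571×10⁻⁵ × 6.022×10²³ = 9.5×10¹⁸.

9.5×10¹⁸ photons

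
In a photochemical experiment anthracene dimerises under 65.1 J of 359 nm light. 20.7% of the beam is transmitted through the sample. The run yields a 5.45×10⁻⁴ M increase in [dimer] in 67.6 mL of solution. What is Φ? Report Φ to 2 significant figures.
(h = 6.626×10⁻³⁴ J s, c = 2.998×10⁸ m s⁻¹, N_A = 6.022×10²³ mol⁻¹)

Φ = 0.24

Product: (5.45×10⁻⁴ M)(0.0676 L) = 3.684×10⁻⁵ mol.
Photon energy at 359 nm: hc/λ = (6.626×10⁻³⁴)(2.998×10⁸)/(359×10⁻⁹) = 5.533×10⁻¹⁹ J.
Photons incident: 65.1 / 5.533×10⁻¹⁹ = 1.177×10²⁰, i.e. 1.177×10²⁰/6.022×10²³ = 1.955×10⁻⁴ mol.
Fraction absorbed: 1 − 20.7/100 = 0.7930.
Photons absorbed: 0.7930 × 1.955×10⁻⁴ = 1.550×10⁻⁴ mol.
Φ = 3.684×10⁻⁵ mol / 1.550×10⁻⁴ mol photons = 0.24.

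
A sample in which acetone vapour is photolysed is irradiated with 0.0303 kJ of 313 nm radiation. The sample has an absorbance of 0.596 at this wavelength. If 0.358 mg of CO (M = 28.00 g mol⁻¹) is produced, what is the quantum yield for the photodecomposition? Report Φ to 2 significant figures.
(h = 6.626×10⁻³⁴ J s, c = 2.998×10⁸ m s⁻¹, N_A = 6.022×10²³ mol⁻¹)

Φ = 0.22

Product: 0.358 mg / 28.00 g mol⁻¹ = 1.279×10⁻⁵ mol.
Photon energy at 313 nm: hc/λ = (6.626×10⁻³⁴)(2.998×10⁸)/(313×10⁻⁹) = 6.347×10⁻¹⁹ J.
Incident energy: 0.0303 kJ = 30.3 J.
Photons incident: 30.3 / 6.347×10⁻¹⁹ = 4.774×10¹⁹, i.e. 4.774×10¹⁹/6.022×10²³ = 7.928×10⁻⁵ mol.
Fraction absorbed: 1 − 10^(−0.596) = 0.7465.
Photons absorbed: 0.7465 × 7.928×10⁻⁵ = 5.918×10⁻⁵ mol.
Φ = 1.279×10⁻⁵ mol / 5.918×10⁻⁵ mol photons = 0.22.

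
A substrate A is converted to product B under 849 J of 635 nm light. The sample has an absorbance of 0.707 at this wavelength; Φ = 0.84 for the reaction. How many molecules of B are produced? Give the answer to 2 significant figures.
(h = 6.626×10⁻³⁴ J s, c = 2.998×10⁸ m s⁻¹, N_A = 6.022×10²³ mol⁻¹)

1.8×10²¹ molecules

Photon energy at 635 nm: hc/λ = (6.626×10⁻³⁴)(2.998×10⁸)/(635×10⁻⁹) = 3.128×10⁻¹⁹ J.
Photons incident: 849 / 3.128×10⁻¹⁹ = 2.714×10²¹, i.e. 2.714×10²¹/6.022×10²³ = 0.004507 mol.
Fraction absorbed: 1 − 10^(−0.707) = 0.8037.
Photons absorbed: 0.8037 × 0.004507 = 0.003622 mol.
Product: Φ × n_abs = 0.84 × 0.003622 = 0.003042 mol.
As a count: 0.003042 × 6.022×10²³ = 1.8×10²¹.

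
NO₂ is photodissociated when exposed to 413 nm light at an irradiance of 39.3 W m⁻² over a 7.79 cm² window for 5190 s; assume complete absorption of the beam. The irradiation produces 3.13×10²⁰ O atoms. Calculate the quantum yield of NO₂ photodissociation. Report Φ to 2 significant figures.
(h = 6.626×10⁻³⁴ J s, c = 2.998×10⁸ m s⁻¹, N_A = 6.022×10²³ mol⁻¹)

Φ = 0.95

Product: 3.13×10²⁰ / 6.022×10²³ = 5.198×10⁻⁴ mol.
Photon energy at 413 nm: hc/λ = (6.626×10⁻³⁴)(2.998×10⁸)/(413×10⁻⁹) = 4.810×10⁻¹⁹ J.
Energy delivered: (39.3 W m⁻²)(7.79×10⁻⁴ m²)(5190 s) = 158.9 J.
Photons incident: 158.9 / 4.810×10⁻¹⁹ = 3.304×10²⁰, i.e. 3.304×10²⁰/6.022×10²³ = 5.487×10⁻⁴ mol.
Φ = 5.198×10⁻⁴ mol / 5.487×10⁻⁴ mol photons = 0.95.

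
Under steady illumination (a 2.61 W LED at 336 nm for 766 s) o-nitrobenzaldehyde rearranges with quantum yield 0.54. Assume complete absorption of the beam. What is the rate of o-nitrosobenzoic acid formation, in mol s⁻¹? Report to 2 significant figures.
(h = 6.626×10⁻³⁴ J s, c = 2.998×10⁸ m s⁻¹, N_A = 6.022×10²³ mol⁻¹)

Photon energy at 336 nm: hc/λ = (6.626×10⁻³⁴)(2.998×10⁸)/(336×10⁻⁹) = 5.912×10⁻¹⁹ J.
Energy delivered: (2.61 W)(766 s) = 1999 J.
Photons incident: 1999 / 5.912×10⁻¹⁹ = 3.381×10²¹, i.e. 3.381×10²¹/6.022×10²³ = 0.005614 mol.
Product formed: 0.54 × 0.005614 = 0.003032 mol.
Rate: 0.003032 / 766 s = 4.0×10⁻⁶ mol s⁻¹.

4.0×10⁻⁶ mol s⁻¹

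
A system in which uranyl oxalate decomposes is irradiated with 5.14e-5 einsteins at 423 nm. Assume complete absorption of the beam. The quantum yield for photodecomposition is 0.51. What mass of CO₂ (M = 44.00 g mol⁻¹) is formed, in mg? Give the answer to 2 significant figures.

1.2 mg

Product: Φ × n_abs = 0.51 × 5.14e-5 = 2.621e-5 mol.
Mass: 2.621e-5 × 44.00 = 0.001153 g = 1.2 mg.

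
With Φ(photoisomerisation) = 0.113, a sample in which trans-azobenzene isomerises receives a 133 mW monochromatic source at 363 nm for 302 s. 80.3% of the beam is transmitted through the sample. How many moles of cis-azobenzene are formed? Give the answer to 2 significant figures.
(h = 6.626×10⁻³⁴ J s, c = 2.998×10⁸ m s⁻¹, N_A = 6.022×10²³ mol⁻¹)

Photon energy at 363 nm: hc/λ = (6.626×10⁻³⁴)(2.998×10⁸)/(363×10⁻⁹) = 5.472×10⁻¹⁹ J.
Energy delivered: (133 mW)(302 s) = 40.17 J.
Photons incident: 40.17 / 5.472×10⁻¹⁹ = 7.341×10¹⁹, i.e. 7.341×10¹⁹/6.022×10²³ = 1.219×10⁻⁴ mol.
Fraction absorbed: 1 − 80.3/100 = 0.1970.
Photons absorbed: 0.1970 × 1.219×10⁻⁴ = 2.401×10⁻⁵ mol.
Product: Φ × n_abs = 0.113 × 2.401×10⁻⁵ = 2.713×10⁻⁶ mol.

2.7×10⁻⁶ mol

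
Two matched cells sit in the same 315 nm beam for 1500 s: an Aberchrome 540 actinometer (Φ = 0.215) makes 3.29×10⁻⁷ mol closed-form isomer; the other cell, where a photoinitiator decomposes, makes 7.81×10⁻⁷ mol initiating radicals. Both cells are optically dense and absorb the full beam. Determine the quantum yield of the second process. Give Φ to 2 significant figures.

Φ = 0.51

Photons absorbed by the actinometer: 3.29×10⁻⁷ / 0.215 = 1.530×10⁻⁶ mol.
Φ(unknown) = 7.81×10⁻⁷ / 1.530×10⁻⁶ = 0.51.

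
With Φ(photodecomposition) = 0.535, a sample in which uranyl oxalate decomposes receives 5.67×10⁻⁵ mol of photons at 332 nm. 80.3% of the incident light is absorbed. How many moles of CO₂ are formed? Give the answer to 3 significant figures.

2.44×10⁻⁵ mol

Photons absorbed: 0.803 × 5.67×10⁻⁵ = 4.553×10⁻⁵ mol.
Product: Φ × n_abs = 0.535 × 4.553×10⁻⁵ = 2.436×10⁻⁵ mol.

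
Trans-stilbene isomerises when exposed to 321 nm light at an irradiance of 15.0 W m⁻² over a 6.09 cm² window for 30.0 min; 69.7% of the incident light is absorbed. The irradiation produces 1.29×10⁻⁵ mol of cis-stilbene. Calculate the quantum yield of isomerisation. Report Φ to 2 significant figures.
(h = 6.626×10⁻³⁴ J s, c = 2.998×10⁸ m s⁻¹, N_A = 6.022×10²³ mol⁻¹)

Φ = 0.42

Photon energy at 321 nm: hc/λ = (6.626×10⁻³⁴)(2.998×10⁸)/(321×10⁻⁹) = 6.188×10⁻¹⁹ J.
Energy delivered: (15.0 W m⁻²)(6.09×10⁻⁴ m²)(1800 s) = 16.44 J.
Photons incident: 16.44 / 6.188×10⁻¹⁹ = 2.657×10¹⁹, i.e. 2.657×10¹⁹/6.022×10²³ = 4.412×10⁻⁵ mol.
Photons absorbed: 0.697 × 4.412×10⁻⁵ = 3.075×10⁻⁵ mol.
Φ = 1.29×10⁻⁵ mol / 3.075×10⁻⁵ mol photons = 0.42.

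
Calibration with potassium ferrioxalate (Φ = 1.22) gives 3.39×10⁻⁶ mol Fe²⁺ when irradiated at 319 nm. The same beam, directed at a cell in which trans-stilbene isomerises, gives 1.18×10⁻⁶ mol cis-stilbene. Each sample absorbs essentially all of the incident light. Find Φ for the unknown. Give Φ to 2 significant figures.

Photons absorbed by the actinometer: 3.39×10⁻⁶ / 1.22 = 2.779×10⁻⁶ mol.
Φ(unknown) = 1.18×10⁻⁶ / 2.779×10⁻⁶ = 0.42.

Φ = 0.42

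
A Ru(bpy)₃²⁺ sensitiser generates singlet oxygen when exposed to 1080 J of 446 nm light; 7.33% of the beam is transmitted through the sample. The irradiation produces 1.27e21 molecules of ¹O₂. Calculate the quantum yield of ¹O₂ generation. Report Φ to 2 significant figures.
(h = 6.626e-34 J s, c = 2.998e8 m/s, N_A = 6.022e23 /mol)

Φ = 0.57

Product: 1.27e21 / 6.022e23 = 0.002109 mol.
Photon energy at 446 nm: hc/λ = (6.626e-34)(2.998e8)/(446e-9) = 4.454e-19 J.
Photons incident: 1080 / 4.454e-19 = 2.425e21, i.e. 2.425e21/6.022e23 = 0.004027 mol.
Fraction absorbed: 1 − 7.33/100 = 0.9267.
Photons absorbed: 0.9267 × 0.004027 = 0.003732 mol.
Φ = 0.002109 mol / 0.003732 mol photons = 0.57.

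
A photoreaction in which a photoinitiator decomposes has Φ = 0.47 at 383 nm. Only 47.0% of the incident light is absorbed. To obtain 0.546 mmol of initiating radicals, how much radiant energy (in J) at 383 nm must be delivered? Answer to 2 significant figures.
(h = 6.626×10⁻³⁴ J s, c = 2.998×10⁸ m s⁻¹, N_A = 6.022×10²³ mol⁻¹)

Product: 0.546 mmol = 5.46×10⁻⁴ mol.
Photons that must be absorbed: 5.46×10⁻⁴ / 0.47 = 0.001162 mol.
Incident photons needed: 0.001162 / 0.470 = 0.002472 mol.
Photon energy: hc/λ = 5.187×10⁻¹⁹ J; per mole, 3.124×10⁵ J mol⁻¹.
Energy required: 0.002472 × 3.124×10⁵ = 770 J.

770 J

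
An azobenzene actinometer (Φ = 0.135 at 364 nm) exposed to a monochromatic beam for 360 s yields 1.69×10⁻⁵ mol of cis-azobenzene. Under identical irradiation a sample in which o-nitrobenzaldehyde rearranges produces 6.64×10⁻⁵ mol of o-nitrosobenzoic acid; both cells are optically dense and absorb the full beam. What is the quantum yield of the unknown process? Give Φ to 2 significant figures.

Photons absorbed by the actinometer: 1.69×10⁻⁵ / 0.135 = 1.252×10⁻⁴ mol.
Φ(unknown) = 6.64×10⁻⁵ / 1.252×10⁻⁴ = 0.53.

Φ = 0.53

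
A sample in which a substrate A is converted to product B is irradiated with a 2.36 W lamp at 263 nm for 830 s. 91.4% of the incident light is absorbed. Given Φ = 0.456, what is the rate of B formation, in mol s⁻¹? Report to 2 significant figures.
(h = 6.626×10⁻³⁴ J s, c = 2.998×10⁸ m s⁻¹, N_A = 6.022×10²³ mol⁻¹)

Photon energy at 263 nm: hc/λ = (6.626×10⁻³⁴)(2.998×10⁸)/(263×10⁻⁹) = 7.553×10⁻¹⁹ J.
Energy delivered: (2.36 W)(830 s) = 1959 J.
Photons incident: 1959 / 7.553×10⁻¹⁹ = 2.594×10²¹, i.e. 2.594×10²¹/6.022×10²³ = 0.004308 mol.
Photons absorbed: 0.914 × 0.004308 = 0.003938 mol.
Product formed: 0.456 × 0.003938 = 0.001796 mol.
Rate: 0.001796 / 830 s = 2.2×10⁻⁶ mol s⁻¹.

2.2×10⁻⁶ mol s⁻¹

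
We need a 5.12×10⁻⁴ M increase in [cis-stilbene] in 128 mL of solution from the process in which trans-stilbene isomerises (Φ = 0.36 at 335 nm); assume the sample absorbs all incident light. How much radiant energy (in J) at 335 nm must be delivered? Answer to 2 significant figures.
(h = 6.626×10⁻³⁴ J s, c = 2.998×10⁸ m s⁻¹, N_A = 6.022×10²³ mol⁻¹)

Product: (5.12×10⁻⁴ M)(0.128 L) = 6.554×10⁻⁵ mol.
Photons that must be absorbed: 6.554×10⁻⁵ / 0.36 = 1.821×10⁻⁴ mol.
Photon energy: hc/λ = 5.930×10⁻¹⁹ J; per mole, 3.571×10⁵ J mol⁻¹.
Energy required: 1.821×10⁻⁴ × 3.571×10⁵ = 65 J.

65 J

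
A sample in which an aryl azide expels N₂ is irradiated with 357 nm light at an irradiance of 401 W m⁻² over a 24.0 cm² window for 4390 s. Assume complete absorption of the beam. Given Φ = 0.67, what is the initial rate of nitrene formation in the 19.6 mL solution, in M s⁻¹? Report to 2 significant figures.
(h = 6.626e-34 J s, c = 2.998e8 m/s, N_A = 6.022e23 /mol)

9.8e-5 M s⁻¹

Photon energy at 357 nm: hc/λ = (6.626e-34)(2.998e8)/(357e-9) = 5.564e-19 J.
Energy delivered: (401 W m⁻²)(24.0e-4 m²)(4390 s) = 4225 J.
Photons incident: 4225 / 5.564e-19 = 7.593e21, i.e. 7.593e21/6.022e23 = 0.01261 mol.
Product formed: 0.67 × 0.01261 = 0.008449 mol.
Rate: 0.008449 mol / (4390 s × 0.0196 L) = 9.8e-5 M s⁻¹.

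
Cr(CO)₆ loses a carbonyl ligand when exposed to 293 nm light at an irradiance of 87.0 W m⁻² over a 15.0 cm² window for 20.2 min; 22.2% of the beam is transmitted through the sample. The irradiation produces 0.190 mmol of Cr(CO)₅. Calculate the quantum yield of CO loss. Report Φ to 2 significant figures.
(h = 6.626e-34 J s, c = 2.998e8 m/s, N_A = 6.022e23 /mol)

Φ = 0.63

Product: 0.190 mmol = 1.90e-4 mol.
Photon energy at 293 nm: hc/λ = (6.626e-34)(2.998e8)/(293e-9) = 6.780e-19 J.
Energy delivered: (87.0 W m⁻²)(15.0e-4 m²)(1212 s) = 158.2 J.
Photons incident: 158.2 / 6.780e-19 = 2.333e20, i.e. 2.333e20/6.022e23 = 3.874e-4 mol.
Fraction absorbed: 1 − 22.2/100 = 0.7780.
Photons absorbed: 0.7780 × 3.874e-4 = 3.014e-4 mol.
Φ = 1.90e-4 mol / 3.014e-4 mol photons = 0.63.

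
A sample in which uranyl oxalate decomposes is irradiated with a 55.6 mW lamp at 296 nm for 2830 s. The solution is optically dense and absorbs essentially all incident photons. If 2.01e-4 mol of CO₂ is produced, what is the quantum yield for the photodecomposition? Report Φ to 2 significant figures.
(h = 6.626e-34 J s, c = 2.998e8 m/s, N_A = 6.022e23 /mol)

Photon energy at 296 nm: hc/λ = (6.626e-34)(2.998e8)/(296e-9) = 6.711e-19 J.
Energy delivered: (55.6 mW)(2830 s) = 157.3 J.
Photons incident: 157.3 / 6.711e-19 = 2.344e20, i.e. 2.344e20/6.022e23 = 3.892e-4 mol.
Φ = 2.01e-4 mol / 3.892e-4 mol photons = 0.52.

Φ = 0.52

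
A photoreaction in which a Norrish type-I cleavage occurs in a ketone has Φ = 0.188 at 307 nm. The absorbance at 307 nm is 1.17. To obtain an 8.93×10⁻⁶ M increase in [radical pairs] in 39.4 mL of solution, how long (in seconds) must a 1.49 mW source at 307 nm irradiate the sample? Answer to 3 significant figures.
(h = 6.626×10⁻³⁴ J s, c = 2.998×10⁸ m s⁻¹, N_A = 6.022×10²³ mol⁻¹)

Product: (8.93×10⁻⁶ M)(0.0394 L) = 3.518×10⁻⁷ mol.
Photons that must be absorbed: 3.518×10⁻⁷ / 0.188 = 1.871×10⁻⁶ mol.
Fraction absorbed: 1 − 10^(−1.17) = 0.9324.
Incident photons needed: 1.871×10⁻⁶ / 0.9324 = 2.007×10⁻⁶ mol.
Photon energy: hc/λ = 6.471×10⁻¹⁹ J; per mole, 3.897×10⁵ J mol⁻¹.
Energy required: 2.007×10⁻⁶ × 3.897×10⁵ = 0.7821 J.
Time: 0.7821 J / 0.00149 W = 525 s.

t ≈ 525 s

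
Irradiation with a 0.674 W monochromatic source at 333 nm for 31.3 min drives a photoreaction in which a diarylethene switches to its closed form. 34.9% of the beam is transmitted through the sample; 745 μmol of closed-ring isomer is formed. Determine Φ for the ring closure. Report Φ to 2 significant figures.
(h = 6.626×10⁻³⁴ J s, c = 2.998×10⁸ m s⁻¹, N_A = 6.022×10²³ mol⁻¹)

Φ = 0.32

Product: 745 μmol = 7.45×10⁻⁴ mol.
Photon energy at 333 nm: hc/λ = (6.626×10⁻³⁴)(2.998×10⁸)/(333×10⁻⁹) = 5.965×10⁻¹⁹ J.
Energy delivered: (0.674 W)(1878 s) = 1266 J.
Photons incident: 1266 / 5.965×10⁻¹⁹ = 2.122×10²¹, i.e. 2.122×10²¹/6.022×10²³ = 0.003524 mol.
Fraction absorbed: 1 − 34.9/100 = 0.6510.
Photons absorbed: 0.6510 × 0.003524 = 0.002294 mol.
Φ = 7.45×10⁻⁴ mol / 0.002294 mol photons = 0.32.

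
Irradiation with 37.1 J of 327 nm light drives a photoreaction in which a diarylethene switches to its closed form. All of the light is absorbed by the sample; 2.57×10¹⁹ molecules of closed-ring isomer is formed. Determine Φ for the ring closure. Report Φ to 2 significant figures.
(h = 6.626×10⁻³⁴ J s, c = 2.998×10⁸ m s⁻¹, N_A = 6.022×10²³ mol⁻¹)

Product: 2.57×10¹⁹ / 6.022×10²³ = 4.268×10⁻⁵ mol.
Photon energy at 327 nm: hc/λ = (6.626×10⁻³⁴)(2.998×10⁸)/(327×10⁻⁹) = 6.075×10⁻¹⁹ J.
Photons incident: 37.1 / 6.075×10⁻¹⁹ = 6.107×10¹⁹, i.e. 6.107×10¹⁹/6.022×10²³ = 1.014×10⁻⁴ mol.
Φ = 4.268×10⁻⁵ mol / 1.014×10⁻⁴ mol photons = 0.42.

Φ = 0.42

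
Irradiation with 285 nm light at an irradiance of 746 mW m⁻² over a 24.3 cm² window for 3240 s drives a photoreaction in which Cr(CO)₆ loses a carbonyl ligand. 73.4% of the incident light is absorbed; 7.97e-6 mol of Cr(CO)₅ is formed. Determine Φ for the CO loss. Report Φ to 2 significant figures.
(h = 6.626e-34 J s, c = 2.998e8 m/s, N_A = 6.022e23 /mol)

Φ = 0.78

Photon energy at 285 nm: hc/λ = (6.626e-34)(2.998e8)/(285e-9) = 6.970e-19 J.
Energy delivered: (746 mW m⁻²)(24.3e-4 m²)(3240 s) = 5.873 J.
Photons incident: 5.873 / 6.970e-19 = 8.426e18, i.e. 8.426e18/6.022e23 = 1.399e-5 mol.
Photons absorbed: 0.734 × 1.399e-5 = 1.027e-5 mol.
Φ = 7.97e-6 mol / 1.027e-5 mol photons = 0.78.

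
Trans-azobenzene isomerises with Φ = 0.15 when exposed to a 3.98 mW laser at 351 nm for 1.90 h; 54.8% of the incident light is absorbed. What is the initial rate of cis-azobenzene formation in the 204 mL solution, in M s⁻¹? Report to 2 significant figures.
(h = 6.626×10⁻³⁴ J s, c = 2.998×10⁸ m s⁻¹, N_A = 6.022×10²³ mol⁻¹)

4.7×10⁻⁹ M s⁻¹

Photon energy at 351 nm: hc/λ = (6.626×10⁻³⁴)(2.998×10⁸)/(351×10⁻⁹) = 5.659×10⁻¹⁹ J.
Energy delivered: (3.98 mW)(6840 s) = 27.22 J.
Photons incident: 27.22 / 5.659×10⁻¹⁹ = 4.810×10¹⁹, i.e. 4.810×10¹⁹/6.022×10²³ = 7.987×10⁻⁵ mol.
Photons absorbed: 0.548 × 7.987×10⁻⁵ = 4.377×10⁻⁵ mol.
Product formed: 0.15 × 4.377×10⁻⁵ = 6.566×10⁻⁶ mol.
Rate: 6.566×10⁻⁶ mol / (6840 s × 0.204 L) = 4.7×10⁻⁹ M s⁻¹.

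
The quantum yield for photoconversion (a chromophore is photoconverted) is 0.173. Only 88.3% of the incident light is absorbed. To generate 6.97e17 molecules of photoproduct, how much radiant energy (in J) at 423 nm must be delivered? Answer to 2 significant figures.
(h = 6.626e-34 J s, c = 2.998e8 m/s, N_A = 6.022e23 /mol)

Product: 6.97e17 / 6.022e23 = 1.157e-6 mol.
Photons that must be absorbed: 1.157e-6 / 0.173 = 6.688e-6 mol.
Incident photons needed: 6.688e-6 / 0.883 = 7.574e-6 mol.
Photon energy: hc/λ = 4.696e-19 J; per mole, 2.828e5 J mol⁻¹.
Energy required: 7.574e-6 × 2.828e5 = 2.1 J.

2.1 J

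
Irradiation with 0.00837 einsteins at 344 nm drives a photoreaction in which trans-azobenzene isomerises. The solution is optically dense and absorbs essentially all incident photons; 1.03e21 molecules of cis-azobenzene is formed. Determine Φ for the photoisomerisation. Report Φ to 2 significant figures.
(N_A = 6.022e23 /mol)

Φ = 0.20

Product: 1.03e21 / 6.022e23 = 0.001710 mol.
Φ = 0.001710 mol / 0.00837 mol photons = 0.20.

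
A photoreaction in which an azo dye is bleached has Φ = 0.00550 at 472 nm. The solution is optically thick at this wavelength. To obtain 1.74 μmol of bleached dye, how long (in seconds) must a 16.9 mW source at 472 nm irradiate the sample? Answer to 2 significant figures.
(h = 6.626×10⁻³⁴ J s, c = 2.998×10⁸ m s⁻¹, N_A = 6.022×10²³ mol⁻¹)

Product: 1.74 μmol = 1.74×10⁻⁶ mol.
Photons that must be absorbed: 1.74×10⁻⁶ / 0.00550 = 3.164×10⁻⁴ mol.
Photon energy: hc/λ = 4.209×10⁻¹⁹ J; per mole, 2.535×10⁵ J mol⁻¹.
Energy required: 3.164×10⁻⁴ × 2.535×10⁵ = 80.21 J.
Time: 80.21 J / 0.0169 W = 4700 s.

t ≈ 4700 s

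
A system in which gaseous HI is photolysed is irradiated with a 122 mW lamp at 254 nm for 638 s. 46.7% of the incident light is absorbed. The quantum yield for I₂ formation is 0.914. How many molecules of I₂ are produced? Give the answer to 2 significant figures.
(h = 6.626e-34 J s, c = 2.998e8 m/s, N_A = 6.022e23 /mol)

4.2e19 molecules

Photon energy at 254 nm: hc/λ = (6.626e-34)(2.998e8)/(254e-9) = 7.821e-19 J.
Energy delivered: (122 mW)(638 s) = 77.84 J.
Photons incident: 77.84 / 7.821e-19 = 9.953e19, i.e. 9.953e19/6.022e23 = 1.653e-4 mol.
Photons absorbed: 0.467 × 1.653e-4 = 7.720e-5 mol.
Product: Φ × n_abs = 0.914 × 7.720e-5 = 7.056e-5 mol.
As a count: 7.056e-5 × 6.022e23 = 4.2e19.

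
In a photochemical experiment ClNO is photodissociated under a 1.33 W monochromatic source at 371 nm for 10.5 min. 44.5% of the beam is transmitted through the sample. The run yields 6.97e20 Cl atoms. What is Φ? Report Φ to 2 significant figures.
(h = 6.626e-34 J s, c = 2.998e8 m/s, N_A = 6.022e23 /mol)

Product: 6.97e20 / 6.022e23 = 0.001157 mol.
Photon energy at 371 nm: hc/λ = (6.626e-34)(2.998e8)/(371e-9) = 5.354e-19 J.
Energy delivered: (1.33 W)(630 s) = 837.9 J.
Photons incident: 837.9 / 5.354e-19 = 1.565e21, i.e. 1.565e21/6.022e23 = 0.002599 mol.
Fraction absorbed: 1 − 44.5/100 = 0.5550.
Photons absorbed: 0.5550 × 0.002599 = 0.001442 mol.
Φ = 0.001157 mol / 0.001442 mol photons = 0.80.

Φ = 0.80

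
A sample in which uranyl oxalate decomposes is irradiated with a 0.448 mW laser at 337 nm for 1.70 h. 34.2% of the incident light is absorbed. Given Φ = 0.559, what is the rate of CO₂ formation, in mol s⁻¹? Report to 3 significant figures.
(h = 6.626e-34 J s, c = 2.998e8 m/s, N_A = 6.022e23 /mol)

2.41e-10 mol s⁻¹

Photon energy at 337 nm: hc/λ = (6.626e-34)(2.998e8)/(337e-9) = 5.895e-19 J.
Energy delivered: (0.448 mW)(6120 s) = 2.742 J.
Photons incident: 2.742 / 5.895e-19 = 4.651e18, i.e. 4.651e18/6.022e23 = 7.723e-6 mol.
Photons absorbed: 0.342 × 7.723e-6 = 2.641e-6 mol.
Product formed: 0.559 × 2.641e-6 = 1.476e-6 mol.
Rate: 1.476e-6 / 6120 s = 2.41e-10 mol s⁻¹.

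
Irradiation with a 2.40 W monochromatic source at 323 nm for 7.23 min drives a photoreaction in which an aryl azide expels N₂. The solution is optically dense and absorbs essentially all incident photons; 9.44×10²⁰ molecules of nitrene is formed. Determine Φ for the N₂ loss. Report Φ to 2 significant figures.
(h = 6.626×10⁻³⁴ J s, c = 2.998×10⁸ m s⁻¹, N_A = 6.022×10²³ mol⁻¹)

Φ = 0.56

Product: 9.44×10²⁰ / 6.022×10²³ = 0.001568 mol.
Photon energy at 323 nm: hc/λ = (6.626×10⁻³⁴)(2.998×10⁸)/(323×10⁻⁹) = 6.150×10⁻¹⁹ J.
Energy delivered: (2.40 W)(433.8 s) = 1041 J.
Photons incident: 1041 / 6.150×10⁻¹⁹ = 1.693×10²¹, i.e. 1.693×10²¹/6.022×10²³ = 0.002811 mol.
Φ = 0.001568 mol / 0.002811 mol photons = 0.56.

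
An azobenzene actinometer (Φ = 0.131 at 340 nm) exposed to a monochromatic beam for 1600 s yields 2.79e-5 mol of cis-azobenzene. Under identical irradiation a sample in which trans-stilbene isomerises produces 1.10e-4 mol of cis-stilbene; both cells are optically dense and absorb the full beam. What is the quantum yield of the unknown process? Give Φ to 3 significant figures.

Φ = 0.516

Photons absorbed by the actinometer: 2.79e-5 / 0.131 = 2.130e-4 mol.
Φ(unknown) = 1.10e-4 / 2.130e-4 = 0.516.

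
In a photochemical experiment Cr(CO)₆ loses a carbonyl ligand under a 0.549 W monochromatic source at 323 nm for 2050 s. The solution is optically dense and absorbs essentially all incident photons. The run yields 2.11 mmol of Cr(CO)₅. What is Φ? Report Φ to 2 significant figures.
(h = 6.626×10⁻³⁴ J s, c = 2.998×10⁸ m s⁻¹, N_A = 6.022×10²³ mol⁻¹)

Φ = 0.69

Product: 2.11 mmol = 0.00211 mol.
Photon energy at 323 nm: hc/λ = (6.626×10⁻³⁴)(2.998×10⁸)/(323×10⁻⁹) = 6.150×10⁻¹⁹ J.
Energy delivered: (0.549 W)(2050 s) = 1125 J.
Photons incident: 1125 / 6.150×10⁻¹⁹ = 1.829×10²¹, i.e. 1.829×10²¹/6.022×10²³ = 0.003037 mol.
Φ = 0.00211 mol / 0.003037 mol photons = 0.69.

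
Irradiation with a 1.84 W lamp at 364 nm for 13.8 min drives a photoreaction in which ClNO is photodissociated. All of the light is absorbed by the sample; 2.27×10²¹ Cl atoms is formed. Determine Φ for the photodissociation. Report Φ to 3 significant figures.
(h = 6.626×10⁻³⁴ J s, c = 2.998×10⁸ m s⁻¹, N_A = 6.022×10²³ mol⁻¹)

Product: 2.27×10²¹ / 6.022×10²³ = 0.003770 mol.
Photon energy at 364 nm: hc/λ = (6.626×10⁻³⁴)(2.998×10⁸)/(364×10⁻⁹) = 5.457×10⁻¹⁹ J.
Energy delivered: (1.84 W)(828 s) = 1524 J.
Photons incident: 1524 / 5.457×10⁻¹⁹ = 2.793×10²¹, i.e. 2.793×10²¹/6.022×10²³ = 0.004638 mol.
Φ = 0.003770 mol / 0.004638 mol photons = 0.813.

Φ = 0.813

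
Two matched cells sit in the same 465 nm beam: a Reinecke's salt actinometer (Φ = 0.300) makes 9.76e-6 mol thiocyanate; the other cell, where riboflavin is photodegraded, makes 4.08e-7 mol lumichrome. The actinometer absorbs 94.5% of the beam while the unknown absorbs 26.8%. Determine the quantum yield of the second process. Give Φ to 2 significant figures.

Φ = 0.044

Photons absorbed by the actinometer: 9.76e-6 / 0.300 = 3.253e-5 mol.
Incident flux: 3.253e-5 / 0.945 = 3.442e-5 einstein.
Absorbed by unknown: 0.268 × 3.442e-5 = 9.225e-6 mol.
Φ(unknown) = 4.08e-7 / 9.225e-6 = 0.044.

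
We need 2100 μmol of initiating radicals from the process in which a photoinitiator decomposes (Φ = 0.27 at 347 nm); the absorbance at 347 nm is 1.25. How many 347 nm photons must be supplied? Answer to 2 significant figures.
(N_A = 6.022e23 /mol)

5.0e21 photons

Product: 2100 μmol = 0.00210 mol.
Photons that must be absorbed: 0.00210 / 0.27 = 0.007778 mol.
Fraction absorbed: 1 − 10^(−1.25) = 0.9438.
Incident photons needed: 0.007778 / 0.9438 = 0.008241 mol.
Photon count: 0.008241 × 6.022e23 = 5.0e21.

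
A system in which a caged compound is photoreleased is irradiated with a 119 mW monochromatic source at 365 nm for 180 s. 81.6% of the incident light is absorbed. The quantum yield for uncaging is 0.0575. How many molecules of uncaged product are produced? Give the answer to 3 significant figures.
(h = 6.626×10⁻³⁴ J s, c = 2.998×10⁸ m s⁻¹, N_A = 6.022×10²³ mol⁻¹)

Photon energy at 365 nm: hc/λ = (6.626×10⁻³⁴)(2.998×10⁸)/(365×10⁻⁹) = 5.442×10⁻¹⁹ J.
Energy delivered: (119 mW)(180 s) = 21.42 J.
Photons incident: 21.42 / 5.442×10⁻¹⁹ = 3.936×10¹⁹, i.e. 3.936×10¹⁹/6.022×10²³ = 6.536×10⁻⁵ mol.
Photons absorbed: 0.816 × 6.536×10⁻⁵ = 5.333×10⁻⁵ mol.
Product: Φ × n_abs = 0.0575 × 5.333×10⁻⁵ = 3.066×10⁻⁶ mol.
As a count: 3.066×10⁻⁶ × 6.022×10²³ = 1.85×10¹⁸.

1.85×10¹⁸ molecules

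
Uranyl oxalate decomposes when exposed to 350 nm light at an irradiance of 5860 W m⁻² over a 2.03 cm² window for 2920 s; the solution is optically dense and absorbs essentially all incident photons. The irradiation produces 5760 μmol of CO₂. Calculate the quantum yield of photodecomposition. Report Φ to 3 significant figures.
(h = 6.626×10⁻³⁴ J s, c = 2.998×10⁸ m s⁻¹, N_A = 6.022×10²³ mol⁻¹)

Product: 5760 μmol = 0.00576 mol.
Photon energy at 350 nm: hc/λ = (6.626×10⁻³⁴)(2.998×10⁸)/(350×10⁻⁹) = 5.676×10⁻¹⁹ J.
Energy delivered: (5860 W m⁻²)(2.03×10⁻⁴ m²)(2920 s) = 3474 J.
Photons incident: 3474 / 5.676×10⁻¹⁹ = 6.121×10²¹, i.e. 6.121×10²¹/6.022×10²³ = 0.01016 mol.
Φ = 0.00576 mol / 0.01016 mol photons = 0.567.

Φ = 0.567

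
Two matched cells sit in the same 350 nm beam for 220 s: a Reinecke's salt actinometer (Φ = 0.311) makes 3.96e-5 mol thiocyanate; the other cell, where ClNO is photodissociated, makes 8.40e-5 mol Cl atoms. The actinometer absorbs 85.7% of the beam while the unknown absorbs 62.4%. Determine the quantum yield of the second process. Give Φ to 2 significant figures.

Photons absorbed by the actinometer: 3.96e-5 / 0.311 = 1.273e-4 mol.
Incident flux: 1.273e-4 / 0.857 = 1.485e-4 einstein.
Absorbed by unknown: 0.624 × 1.485e-4 = 9.266e-5 mol.
Φ(unknown) = 8.40e-5 / 9.266e-5 = 0.91.

Φ = 0.91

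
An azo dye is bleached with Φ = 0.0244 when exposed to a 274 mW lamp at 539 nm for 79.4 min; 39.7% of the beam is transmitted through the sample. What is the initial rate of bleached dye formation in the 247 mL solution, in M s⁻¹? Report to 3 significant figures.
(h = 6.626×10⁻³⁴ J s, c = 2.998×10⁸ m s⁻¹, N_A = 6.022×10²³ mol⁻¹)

Photon energy at 539 nm: hc/λ = (6.626×10⁻³⁴)(2.998×10⁸)/(539×10⁻⁹) = 3.685×10⁻¹⁹ J.
Energy delivered: (274 mW)(4764 s) = 1305 J.
Photons incident: 1305 / 3.685×10⁻¹⁹ = 3.541×10²¹, i.e. 3.541×10²¹/6.022×10²³ = 0.005880 mol.
Fraction absorbed: 1 − 39.7/100 = 0.6030.
Photons absorbed: 0.6030 × 0.005880 = 0.003546 mol.
Product formed: 0.0244 × 0.003546 = 8.652×10⁻⁵ mol.
Rate: 8.652×10⁻⁵ mol / (4764 s × 0.247 L) = 7.35×10⁻⁸ M s⁻¹.

7.35×10⁻⁸ M s⁻¹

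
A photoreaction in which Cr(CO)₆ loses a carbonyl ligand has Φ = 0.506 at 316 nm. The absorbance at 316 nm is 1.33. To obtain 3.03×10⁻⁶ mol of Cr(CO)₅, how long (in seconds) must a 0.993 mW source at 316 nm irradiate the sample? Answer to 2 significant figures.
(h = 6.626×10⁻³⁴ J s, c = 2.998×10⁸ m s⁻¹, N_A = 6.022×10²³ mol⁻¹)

Photons that must be absorbed: 3.03×10⁻⁶ / 0.506 = 5.988×10⁻⁶ mol.
Fraction absorbed: 1 − 10^(−1.33) = 0.9532.
Incident photons needed: 5.988×10⁻⁶ / 0.9532 = 6.282×10⁻⁶ mol.
Photon energy: hc/λ = 6.286×10⁻¹⁹ J; per mole, 3.785×10⁵ J mol⁻¹.
Energy required: 6.282×10⁻⁶ × 3.785×10⁵ = 2.378 J.
Time: 2.378 J / 0.000993 W = 2400 s.

t ≈ 2400 s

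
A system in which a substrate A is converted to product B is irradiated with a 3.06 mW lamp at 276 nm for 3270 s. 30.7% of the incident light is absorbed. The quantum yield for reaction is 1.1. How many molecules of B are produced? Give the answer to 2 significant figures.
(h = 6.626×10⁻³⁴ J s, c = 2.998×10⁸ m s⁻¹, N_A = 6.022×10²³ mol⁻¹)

4.7×10¹⁸ molecules

Photon energy at 276 nm: hc/λ = (6.626×10⁻³⁴)(2.998×10⁸)/(276×10⁻⁹) = 7.197×10⁻¹⁹ J.
Energy delivered: (3.06 mW)(3270 s) = 10.01 J.
Photons incident: 10.01 / 7.197×10⁻¹⁹ = 1.391×10¹⁹, i.e. 1.391×10¹⁹/6.022×10²³ = 2.310×10⁻⁵ mol.
Photons absorbed: 0.307 × 2.310×10⁻⁵ = 7.092×10⁻⁶ mol.
Product: Φ × n_abs = 1.1 × 7.092×10⁻⁶ = 7.801×10⁻⁶ mol.
As a count: 7.801×10⁻⁶ × 6.022×10²³ = 4.7×10¹⁸.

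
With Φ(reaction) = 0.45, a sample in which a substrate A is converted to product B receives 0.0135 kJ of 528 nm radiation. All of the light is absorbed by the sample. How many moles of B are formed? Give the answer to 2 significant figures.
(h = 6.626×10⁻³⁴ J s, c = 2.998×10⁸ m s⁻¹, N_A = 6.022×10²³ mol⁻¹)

Photon energy at 528 nm: hc/λ = (6.626×10⁻³⁴)(2.998×10⁸)/(528×10⁻⁹) = 3.762×10⁻¹⁹ J.
Incident energy: 0.0135 kJ = 13.5 J.
Photons incident: 13.5 / 3.762×10⁻¹⁹ = 3.589×10¹⁹, i.e. 3.589×10¹⁹/6.022×10²³ = 5.960×10⁻⁵ mol.
Product: Φ × n_abs = 0.45 × 5.960×10⁻⁵ = 2.682×10⁻⁵ mol.

2.7×10⁻⁵ mol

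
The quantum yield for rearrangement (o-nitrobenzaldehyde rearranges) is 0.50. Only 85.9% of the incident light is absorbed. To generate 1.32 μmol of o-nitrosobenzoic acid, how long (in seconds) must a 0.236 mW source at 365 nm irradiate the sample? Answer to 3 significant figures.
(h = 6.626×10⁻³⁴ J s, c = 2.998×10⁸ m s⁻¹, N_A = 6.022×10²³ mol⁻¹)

Product: 1.32 μmol = 1.32×10⁻⁶ mol.
Photons that must be absorbed: 1.32×10⁻⁶ / 0.50 = 2.640×10⁻⁶ mol.
Incident photons needed: 2.640×10⁻⁶ / 0.859 = 3.073×10⁻⁶ mol.
Photon energy: hc/λ = 5.442×10⁻¹⁹ J; per mole, 3.277×10⁵ J mol⁻¹.
Energy required: 3.073×10⁻⁶ × 3.277×10⁵ = 1.007 J.
Time: 1.007 J / 0.000236 W = 4270 s.

t ≈ 4270 s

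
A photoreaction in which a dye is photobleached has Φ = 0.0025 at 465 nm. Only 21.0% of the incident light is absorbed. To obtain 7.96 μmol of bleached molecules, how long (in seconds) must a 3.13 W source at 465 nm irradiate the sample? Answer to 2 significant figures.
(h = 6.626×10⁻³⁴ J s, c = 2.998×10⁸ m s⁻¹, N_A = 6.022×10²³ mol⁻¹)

t ≈ 1200 s

Product: 7.96 μmol = 7.96×10⁻⁶ mol.
Photons that must be absorbed: 7.96×10⁻⁶ / 0.0025 = 0.003184 mol.
Incident photons needed: 0.003184 / 0.210 = 0.01516 mol.
Photon energy: hc/λ = 4.272×10⁻¹⁹ J; per mole, 2.573×10⁵ J mol⁻¹.
Energy required: 0.01516 × 2.573×10⁵ = 3901 J.
Time: 3901 J / 3.13 W = 1200 s.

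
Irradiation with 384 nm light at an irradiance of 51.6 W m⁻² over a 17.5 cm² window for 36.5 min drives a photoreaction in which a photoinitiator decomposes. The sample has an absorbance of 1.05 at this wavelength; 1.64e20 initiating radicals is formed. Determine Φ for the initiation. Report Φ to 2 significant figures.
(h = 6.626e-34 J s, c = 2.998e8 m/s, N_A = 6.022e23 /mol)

Product: 1.64e20 / 6.022e23 = 2.723e-4 mol.
Photon energy at 384 nm: hc/λ = (6.626e-34)(2.998e8)/(384e-9) = 5.173e-19 J.
Energy delivered: (51.6 W m⁻²)(17.5e-4 m²)(2190 s) = 197.8 J.
Photons incident: 197.8 / 5.173e-19 = 3.824e20, i.e. 3.824e20/6.022e23 = 6.350e-4 mol.
Fraction absorbed: 1 − 10^(−1.05) = 0.9109.
Photons absorbed: 0.9109 × 6.350e-4 = 5.784e-4 mol.
Φ = 2.723e-4 mol / 5.784e-4 mol photons = 0.47.

Φ = 0.47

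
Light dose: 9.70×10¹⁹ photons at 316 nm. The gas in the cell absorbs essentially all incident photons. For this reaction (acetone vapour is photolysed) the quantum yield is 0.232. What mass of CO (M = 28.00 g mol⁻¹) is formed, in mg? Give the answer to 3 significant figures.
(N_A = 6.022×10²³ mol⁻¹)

1.05 mg

Moles of photons: 9.70×10¹⁹ / 6.022×10²³ = 1.611×10⁻⁴ mol.
Product: Φ × n_abs = 0.232 × 1.611×10⁻⁴ = 3.738×10⁻⁵ mol.
Mass: 3.738×10⁻⁵ × 28.00 = 0.001047 g = 1.05 mg.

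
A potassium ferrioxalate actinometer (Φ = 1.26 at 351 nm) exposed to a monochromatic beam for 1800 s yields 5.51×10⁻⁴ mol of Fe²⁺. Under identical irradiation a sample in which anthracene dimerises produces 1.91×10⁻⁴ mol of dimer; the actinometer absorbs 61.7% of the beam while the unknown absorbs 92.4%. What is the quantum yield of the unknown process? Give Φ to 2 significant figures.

Φ = 0.29

Photons absorbed by the actinometer: 5.51×10⁻⁴ / 1.26 = 4.373×10⁻⁴ mol.
Incident flux: 4.373×10⁻⁴ / 0.617 = 7.088×10⁻⁴ einstein.
Absorbed by unknown: 0.924 × 7.088×10⁻⁴ = 6.549×10⁻⁴ mol.
Φ(unknown) = 1.91×10⁻⁴ / 6.549×10⁻⁴ = 0.29.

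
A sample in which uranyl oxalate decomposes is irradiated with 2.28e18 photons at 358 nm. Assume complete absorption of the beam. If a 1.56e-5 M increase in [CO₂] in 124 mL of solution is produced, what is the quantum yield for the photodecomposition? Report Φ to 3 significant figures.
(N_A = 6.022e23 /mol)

Product: (1.56e-5 M)(0.124 L) = 1.934e-6 mol.
Moles of photons: 2.28e18 / 6.022e23 = 3.786e-6 mol.
Φ = 1.934e-6 mol / 3.786e-6 mol photons = 0.511.

Φ = 0.511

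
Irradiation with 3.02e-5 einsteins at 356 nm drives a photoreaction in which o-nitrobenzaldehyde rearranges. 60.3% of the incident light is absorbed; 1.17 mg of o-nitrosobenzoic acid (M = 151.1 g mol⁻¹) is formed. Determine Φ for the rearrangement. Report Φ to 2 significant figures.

Product: 1.17 mg / 151.1 g mol⁻¹ = 7.743e-6 mol.
Photons absorbed: 0.603 × 3.02e-5 = 1.821e-5 mol.
Φ = 7.743e-6 mol / 1.821e-5 mol photons = 0.43.

Φ = 0.43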